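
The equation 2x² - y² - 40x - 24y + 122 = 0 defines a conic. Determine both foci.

(10, -12 - 3√11) and (10, -12 + 3√11)

Group: 2(x² - 20x) -(y² + 24y) = -122
Complete the square in x and y: 2(x - 10)² -(y + 12)² = -122 + 200 - 144 = -66
Divide through by -66 to get (y + 12)²/66 - (x - 10)²/33 = 1.
Hyperbola, center (10, -12), transverse axis vertical; a² = 66, b² = 33.
c² = a² + b² = 66 + 33 = 99, so c = 3√11.
Foci lie on the vertical axis through the center: (h, k ± c).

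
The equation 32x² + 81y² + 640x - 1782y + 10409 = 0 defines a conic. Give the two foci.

Group the x- and y-terms: 32(x² + 20x) + 81(y² - 22y) = -10409
Completing the square gives 32(x + 10)² + 81(y - 11)² = -10409 + 3200 + 9801 = 2592.
Divide by 2592: (x + 10)²/81 + (y - 11)²/32 = 1
Ellipse, center (-10, 11), major axis horizontal; a² = 81, b² = 32.
c² = a² - b² = 81 - 32 = 49, so c = 7.
Foci lie on the horizontal axis through the center: (h ± c, k).

(-17, 11) and (-3, 11)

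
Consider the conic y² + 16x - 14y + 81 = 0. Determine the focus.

(-6, 7)

Only y is squared. Complete the square in y: (y - 7)² = -16(x + 2).
Vertex (-2, 7); 4p = -16 so p = -4. Opens left.
Focus is p units from the vertex along the axis: (h + p, k).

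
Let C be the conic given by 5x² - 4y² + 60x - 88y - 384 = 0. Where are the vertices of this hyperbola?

(-10, -11) and (-2, -11)

Group the x- and y-terms: 5(x² + 12x) -4(y² + 22y) = 384
5(x + 6)² -4(y + 11)² = 384 + 180 - 484 = 80
Dividing both sides by 80: (x + 6)²/16 - (y + 11)²/20 = 1
Hyperbola, center (-6, -11), transverse axis horizontal; a² = 16, b² = 20.
a = 4. Vertices at (h ± a, k).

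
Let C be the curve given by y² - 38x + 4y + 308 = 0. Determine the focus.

Only y is squared. Complete the square in y: (y + 2)² = 38(x - 8).
Vertex (8, -2); 4p = 38 so p = 19/2. Opens right.
Focus is p units from the vertex along the axis: (h + p, k).

(35/2, -2)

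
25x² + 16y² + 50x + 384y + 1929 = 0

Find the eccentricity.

Group: 25(x² + 2x) + 16(y² + 24y) = -1929
Complete the square: 25(x + 1)² + 16(y + 12)² = -1929 + 25 + 2304 = 400
Dividing both sides by 400: (x + 1)²/16 + (y + 12)²/25 = 1
Ellipse, center (-1, -12), major axis vertical; a² = 25, b² = 16.
c² = a² - b² = 9, so c = 3.
e = c/a = 3/5.

e = 3/5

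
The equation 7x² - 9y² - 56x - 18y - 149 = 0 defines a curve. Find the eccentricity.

e = 4/3

Rearranging, 7(x² - 8x) -9(y² + 2y) = 149.
7(x - 4)² -9(y + 1)² = 149 + 112 - 9 = 252
Divide through by 252 to get (x - 4)²/36 - (y + 1)²/28 = 1.
Hyperbola, center (4, -1), transverse axis horizontal; a² = 36, b² = 28.
c² = a² + b² = 64, so c = 8.
e = c/a = 8/6 = 4/3.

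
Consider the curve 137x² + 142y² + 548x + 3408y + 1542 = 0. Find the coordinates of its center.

(-2, -12)

Rearranging, 137(x² + 4x) + 142(y² + 24y) = -1542.
Complete the square: 137(x + 2)² + 142(y + 12)² = -1542 + 548 + 20448 = 19454
Divide by 19454: (x + 2)²/142 + (y + 12)²/137 = 1
Ellipse with center (-2, -12).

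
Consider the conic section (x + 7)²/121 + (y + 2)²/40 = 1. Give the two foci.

(-16, -2) and (2, -2)

Center (-7, -2). The larger denominator 121 sits under the x-term, so the major axis is horizontal; a² = 121, b² = 40.
c² = a² - b² = 121 - 40 = 81, so c = 9.
Foci lie on the horizontal axis through the center: (h ± c, k).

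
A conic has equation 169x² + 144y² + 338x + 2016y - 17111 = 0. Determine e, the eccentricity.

Group: 169(x² + 2x) + 144(y² + 14y) = 17111
169(x + 1)² + 144(y + 7)² = 17111 + 169 + 7056 = 24336
Divide by 24336: (x + 1)²/144 + (y + 7)²/169 = 1
Ellipse, center (-1, -7), major axis vertical; a² = 169, b² = 144.
c² = a² - b² = 25, so c = 5.
e = c/a = 5/13.

e = 5/13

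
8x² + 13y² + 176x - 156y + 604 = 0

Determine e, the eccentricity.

e = √65/13

8(x² + 22x) + 13(y² - 12y) = -604
Completing the square gives 8(x + 11)² + 13(y - 6)² = -604 + 968 + 468 = 832.
Divide by 832: (x + 11)²/104 + (y - 6)²/64 = 1
Ellipse, center (-11, 6), major axis horizontal; a² = 104, b² = 64.
c² = a² - b² = 40, so c = 2√10.
e = c/a = 2√10/2√26 = √65/13.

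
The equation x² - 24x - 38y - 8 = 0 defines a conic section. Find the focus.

Only x is squared. Complete the square in x: (x - 12)² = 38(y + 4).
Vertex (12, -4); 4p = 38 so p = 19/2. Opens up.
Focus is p units from the vertex along the axis: (h, k + p).

(12, 11/2)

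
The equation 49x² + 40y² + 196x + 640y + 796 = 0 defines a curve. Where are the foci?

(-2, -11) and (-2, -5)

Group: 49(x² + 4x) + 40(y² + 16y) = -796
49(x + 2)² + 40(y + 8)² = -796 + 196 + 2560 = 1960
Dividing both sides by 1960: (x + 2)²/40 + (y + 8)²/49 = 1
Ellipse, center (-2, -8), major axis vertical; a² = 49, b² = 40.
c² = a² - b² = 49 - 40 = 9, so c = 3.
Foci lie on the vertical axis through the center: (h, k ± c).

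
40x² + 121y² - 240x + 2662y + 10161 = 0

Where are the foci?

Group: 40(x² - 6x) + 121(y² + 22y) = -10161
Complete the square: 40(x - 3)² + 121(y + 11)² = -10161 + 360 + 14641 = 4840
Divide through by 4840 to get (x - 3)²/121 + (y + 11)²/40 = 1.
Ellipse, center (3, -11), major axis horizontal; a² = 121, b² = 40.
c² = a² - b² = 121 - 40 = 81, so c = 9.
Foci lie on the horizontal axis through the center: (h ± c, k).

(-6, -11) and (12, -11)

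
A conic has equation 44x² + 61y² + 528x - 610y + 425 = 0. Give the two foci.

Group the x- and y-terms: 44(x² + 12x) + 61(y² - 10y) = -425
44(x + 6)² + 61(y - 5)² = -425 + 1584 + 1525 = 2684
Divide by 2684: (x + 6)²/61 + (y - 5)²/44 = 1
Ellipse, center (-6, 5), major axis horizontal; a² = 61, b² = 44.
c² = a² - b² = 61 - 44 = 17, so c = √17.
Foci lie on the horizontal axis through the center: (h ± c, k).

(-6 - √17, 5) and (-6 + √17, 5)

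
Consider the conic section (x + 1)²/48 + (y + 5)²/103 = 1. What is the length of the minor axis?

8√3

Center (-1, -5). The larger denominator 103 sits under the y-term, so the major axis is vertical; a² = 103, b² = 48.
b² = 48 so b = 4√3; the minor axis has length 2b = 8√3.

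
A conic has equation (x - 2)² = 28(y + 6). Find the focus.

(2, 1)

Vertex (2, -6); 4p = 28 so p = 7. Opens up.
Focus is p units from the vertex along the axis: (h, k + p).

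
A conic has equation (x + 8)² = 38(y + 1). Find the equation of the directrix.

Vertex (-8, -1); 4p = 38 so p = 19/2. Opens up.
Directrix is the horizontal line y = k − p = -1 − (19/2) = -21/2.

y = -21/2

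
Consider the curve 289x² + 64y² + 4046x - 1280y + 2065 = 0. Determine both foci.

Collect terms: 289(x² + 14x) + 64(y² - 20y) = -2065
Complete the square in x and y: 289(x + 7)² + 64(y - 10)² = -2065 + 14161 + 6400 = 18496
Divide by 18496: (x + 7)²/64 + (y - 10)²/289 = 1
Ellipse, center (-7, 10), major axis vertical; a² = 289, b² = 64.
c² = a² - b² = 289 - 64 = 225, so c = 15.
Foci lie on the vertical axis through the center: (h, k ± c).

(-7, -5) and (-7, 25)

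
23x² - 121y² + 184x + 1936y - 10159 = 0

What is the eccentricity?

e = 12/11

Group the x- and y-terms: 23(x² + 8x) -121(y² - 16y) = 10159
Complete the square in x and y: 23(x + 4)² -121(y - 8)² = 10159 + 368 - 7744 = 2783
Divide through by 2783 to get (x + 4)²/121 - (y - 8)²/23 = 1.
Hyperbola, center (-4, 8), transverse axis horizontal; a² = 121, b² = 23.
c² = a² + b² = 144, so c = 12.
e = c/a = 12/11.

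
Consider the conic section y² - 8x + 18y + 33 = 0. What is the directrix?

Only y is squared. Complete the square in y: (y + 9)² = 8(x + 6).
Vertex (-6, -9); 4p = 8 so p = 2. Opens right.
Directrix is the vertical line x = h − p = -6 − (2) = -8.

x = -8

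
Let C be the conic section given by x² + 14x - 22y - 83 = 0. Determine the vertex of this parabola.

Only x is squared. Complete the square in x: (x + 7)² = 22(y + 6).
Vertex (-7, -6); 4p = 22 so p = 11/2. Opens up.

(-7, -6)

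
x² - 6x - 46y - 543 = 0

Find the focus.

(3, -1/2)

Only x is squared. Complete the square in x: (x - 3)² = 46(y + 12).
Vertex (3, -12); 4p = 46 so p = 23/2. Opens up.
Focus is p units from the vertex along the axis: (h, k + p).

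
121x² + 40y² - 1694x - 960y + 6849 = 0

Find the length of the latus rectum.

80/11

Group: 121(x² - 14x) + 40(y² - 24y) = -6849
Complete the square in x and y: 121(x - 7)² + 40(y - 12)² = -6849 + 5929 + 5760 = 4840
Divide by 4840: (x - 7)²/40 + (y - 12)²/121 = 1
Ellipse, center (7, 12), major axis vertical; a² = 121, b² = 40.
Latus rectum length = 2b²/a = 2·40/11 = 80/11.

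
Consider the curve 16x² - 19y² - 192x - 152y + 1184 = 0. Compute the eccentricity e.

e = √35/4

Rearranging, 16(x² - 12x) -19(y² + 8y) = -1184.
Complete the square: 16(x - 6)² -19(y + 4)² = -1184 + 576 - 304 = -912
Divide by -912: (y + 4)²/48 - (x - 6)²/57 = 1
Hyperbola, center (6, -4), transverse axis vertical; a² = 48, b² = 57.
c² = a² + b² = 105, so c = √105.
e = c/a = √105/4√3 = √35/4.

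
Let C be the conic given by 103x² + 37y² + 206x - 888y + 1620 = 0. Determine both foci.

103(x² + 2x) + 37(y² - 24y) = -1620
Complete the square: 103(x + 1)² + 37(y - 12)² = -1620 + 103 + 5328 = 3811
Divide by 3811: (x + 1)²/37 + (y - 12)²/103 = 1
Ellipse, center (-1, 12), major axis vertical; a² = 103, b² = 37.
c² = a² - b² = 103 - 37 = 66, so c = √66.
Foci lie on the vertical axis through the center: (h, k ± c).

(-1, 12 - √66) and (-1, 12 + √66)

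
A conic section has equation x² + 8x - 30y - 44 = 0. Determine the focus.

(-4, 11/2)

Only x is squared. Complete the square in x: (x + 4)² = 30(y + 2).
Vertex (-4, -2); 4p = 30 so p = 15/2. Opens up.
Focus is p units from the vertex along the axis: (h, k + p).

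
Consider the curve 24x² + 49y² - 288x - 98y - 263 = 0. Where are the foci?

(1, 1) and (11, 1)

Group: 24(x² - 12x) + 49(y² - 2y) = 263
24(x - 6)² + 49(y - 1)² = 263 + 864 + 49 = 1176
Divide by 1176: (x - 6)²/49 + (y - 1)²/24 = 1
Ellipse, center (6, 1), major axis horizontal; a² = 49, b² = 24.
c² = a² - b² = 49 - 24 = 25, so c = 5.
Foci lie on the horizontal axis through the center: (h ± c, k).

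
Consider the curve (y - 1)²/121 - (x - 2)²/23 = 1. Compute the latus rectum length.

46/11

Center (2, 1). The positive term is the y-term, so the transverse axis is vertical; a² = 121, b² = 23.
Latus rectum length = 2b²/a = 2·23/11 = 46/11.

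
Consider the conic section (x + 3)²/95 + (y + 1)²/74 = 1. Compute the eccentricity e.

e = √1995/95

Center (-3, -1). The larger denominator 95 sits under the x-term, so the major axis is horizontal; a² = 95, b² = 74.
c² = a² - b² = 21, so c = √21.
e = c/a = √21/√95 = √1995/95.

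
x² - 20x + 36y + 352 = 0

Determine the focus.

Only x is squared. Complete the square in x: (x - 10)² = -36(y + 7).
Vertex (10, -7); 4p = -36 so p = -9. Opens down.
Focus is p units from the vertex along the axis: (h, k + p).

(10, -16)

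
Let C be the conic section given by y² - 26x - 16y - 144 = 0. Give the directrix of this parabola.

x = -29/2

Only y is squared. Complete the square in y: (y - 8)² = 26(x + 8).
Vertex (-8, 8); 4p = 26 so p = 13/2. Opens right.
Directrix is the vertical line x = h − p = -8 − (13/2) = -29/2.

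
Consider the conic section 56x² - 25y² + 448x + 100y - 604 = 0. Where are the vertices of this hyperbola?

Group: 56(x² + 8x) -25(y² - 4y) = 604
Complete the square in x and y: 56(x + 4)² -25(y - 2)² = 604 + 896 - 100 = 1400
Divide by 1400: (x + 4)²/25 - (y - 2)²/56 = 1
Hyperbola, center (-4, 2), transverse axis horizontal; a² = 25, b² = 56.
a = 5. Vertices at (h ± a, k).

(-9, 2) and (1, 2)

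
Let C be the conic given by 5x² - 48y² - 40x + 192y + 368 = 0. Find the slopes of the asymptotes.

√15/12 and -√15/12

Group: 5(x² - 8x) -48(y² - 4y) = -368
5(x - 4)² -48(y - 2)² = -368 + 80 - 192 = -480
Divide by -480: (y - 2)²/10 - (x - 4)²/96 = 1
Hyperbola, center (4, 2), transverse axis vertical; a² = 10, b² = 96.
For a vertical hyperbola the asymptotes have slope ±a/b.
Here that is ±√10/4√6 = ±√15/12.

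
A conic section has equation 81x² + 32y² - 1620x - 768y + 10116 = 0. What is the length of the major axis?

Group: 81(x² - 20x) + 32(y² - 24y) = -10116
Complete the square in x and y: 81(x - 10)² + 32(y - 12)² = -10116 + 8100 + 4608 = 2592
Dividing both sides by 2592: (x - 10)²/32 + (y - 12)²/81 = 1
Ellipse, center (10, 12), major axis vertical; a² = 81, b² = 32.
a² = 81 so a = 9; the major axis has length 2a = 18.

18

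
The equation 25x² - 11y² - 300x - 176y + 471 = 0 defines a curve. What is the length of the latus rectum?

25(x² - 12x) -11(y² + 16y) = -471
Complete the square: 25(x - 6)² -11(y + 8)² = -471 + 900 - 704 = -275
Divide through by -275 to get (y + 8)²/25 - (x - 6)²/11 = 1.
Hyperbola, center (6, -8), transverse axis vertical; a² = 25, b² = 11.
Latus rectum length = 2b²/a = 2·11/5 = 22/5.

22/5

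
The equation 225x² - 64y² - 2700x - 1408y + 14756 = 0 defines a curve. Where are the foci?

(6, -28) and (6, 6)

Group the x- and y-terms: 225(x² - 12x) -64(y² + 22y) = -14756
Completing the square gives 225(x - 6)² -64(y + 11)² = -14756 + 8100 - 7744 = -14400.
Dividing both sides by -14400: (y + 11)²/225 - (x - 6)²/64 = 1
Hyperbola, center (6, -11), transverse axis vertical; a² = 225, b² = 64.
c² = a² + b² = 225 + 64 = 289, so c = 17.
Foci lie on the vertical axis through the center: (h, k ± c).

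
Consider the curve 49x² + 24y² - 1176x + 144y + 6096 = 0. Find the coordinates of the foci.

(12, -8) and (12, 2)

Group: 49(x² - 24x) + 24(y² + 6y) = -6096
49(x - 12)² + 24(y + 3)² = -6096 + 7056 + 216 = 1176
Divide through by 1176 to get (x - 12)²/24 + (y + 3)²/49 = 1.
Ellipse, center (12, -3), major axis vertical; a² = 49, b² = 24.
c² = a² - b² = 49 - 24 = 25, so c = 5.
Foci lie on the vertical axis through the center: (h, k ± c).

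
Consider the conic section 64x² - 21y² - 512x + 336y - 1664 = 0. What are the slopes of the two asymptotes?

8√21/21 and -8√21/21

Rearranging, 64(x² - 8x) -21(y² - 16y) = 1664.
Complete the square: 64(x - 4)² -21(y - 8)² = 1664 + 1024 - 1344 = 1344
Divide by 1344: (x - 4)²/21 - (y - 8)²/64 = 1
Hyperbola, center (4, 8), transverse axis horizontal; a² = 21, b² = 64.
For a horizontal hyperbola the asymptotes have slope ±b/a.
Here that is ±8/√21 = ±8√21/21.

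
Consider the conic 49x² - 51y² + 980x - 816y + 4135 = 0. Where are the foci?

(-10, -18) and (-10, 2)

49(x² + 20x) -51(y² + 16y) = -4135
49(x + 10)² -51(y + 8)² = -4135 + 4900 - 3264 = -2499
Dividing both sides by -2499: (y + 8)²/49 - (x + 10)²/51 = 1
Hyperbola, center (-10, -8), transverse axis vertical; a² = 49, b² = 51.
c² = a² + b² = 49 + 51 = 100, so c = 10.
Foci lie on the vertical axis through the center: (h, k ± c).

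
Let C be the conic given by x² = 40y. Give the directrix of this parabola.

Vertex (0, 0); 4p = 40 so p = 10. Opens up.
Directrix is the horizontal line y = k − p = 0 − (10) = -10.

y = -10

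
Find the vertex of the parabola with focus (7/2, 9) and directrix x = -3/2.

(1, 9)

The vertex is the midpoint between the focus and the directrix along the axis of symmetry.
Axis is horizontal (directrix is vertical). Vertex x-coordinate = (7/2 + (-3/2))/2 = 1; y-coordinate = 9.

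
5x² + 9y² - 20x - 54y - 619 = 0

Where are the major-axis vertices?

Rearranging, 5(x² - 4x) + 9(y² - 6y) = 619.
Complete the square: 5(x - 2)² + 9(y - 3)² = 619 + 20 + 81 = 720
Divide through by 720 to get (x - 2)²/144 + (y - 3)²/80 = 1.
Ellipse, center (2, 3), major axis horizontal; a² = 144, b² = 80.
a = 12. Vertices at (h ± a, k).

(-10, 3) and (14, 3)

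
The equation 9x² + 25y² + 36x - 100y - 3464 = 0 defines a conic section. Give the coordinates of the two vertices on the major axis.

Group: 9(x² + 4x) + 25(y² - 4y) = 3464
9(x + 2)² + 25(y - 2)² = 3464 + 36 + 100 = 3600
Dividing both sides by 3600: (x + 2)²/400 + (y - 2)²/144 = 1
Ellipse, center (-2, 2), major axis horizontal; a² = 400, b² = 144.
a = 20. Vertices at (h ± a, k).

(-22, 2) and (18, 2)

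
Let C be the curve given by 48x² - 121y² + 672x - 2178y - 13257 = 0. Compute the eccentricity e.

e = 13/11

Rearranging, 48(x² + 14x) -121(y² + 18y) = 13257.
48(x + 7)² -121(y + 9)² = 13257 + 2352 - 9801 = 5808
Divide by 5808: (x + 7)²/121 - (y + 9)²/48 = 1
Hyperbola, center (-7, -9), transverse axis horizontal; a² = 121, b² = 48.
c² = a² + b² = 169, so c = 13.
e = c/a = 13/11.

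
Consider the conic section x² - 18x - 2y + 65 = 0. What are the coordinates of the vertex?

Only x is squared. Complete the square in x: (x - 9)² = 2(y + 8).
Vertex (9, -8); 4p = 2 so p = 1/2. Opens up.

(9, -8)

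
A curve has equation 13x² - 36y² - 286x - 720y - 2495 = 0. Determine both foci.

Collect terms: 13(x² - 22x) -36(y² + 20y) = 2495
Completing the square gives 13(x - 11)² -36(y + 10)² = 2495 + 1573 - 3600 = 468.
Dividing both sides by 468: (x - 11)²/36 - (y + 10)²/13 = 1
Hyperbola, center (11, -10), transverse axis horizontal; a² = 36, b² = 13.
c² = a² + b² = 36 + 13 = 49, so c = 7.
Foci lie on the horizontal axis through the center: (h ± c, k).

(4, -10) and (18, -10)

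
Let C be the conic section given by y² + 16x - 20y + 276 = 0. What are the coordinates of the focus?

Only y is squared. Complete the square in y: (y - 10)² = -16(x + 11).
Vertex (-11, 10); 4p = -16 so p = -4. Opens left.
Focus is p units from the vertex along the axis: (h + p, k).

(-15, 10)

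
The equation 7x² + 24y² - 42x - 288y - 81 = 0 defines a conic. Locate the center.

7(x² - 6x) + 24(y² - 12y) = 81
Complete the square in x and y: 7(x - 3)² + 24(y - 6)² = 81 + 63 + 864 = 1008
Divide by 1008: (x - 3)²/144 + (y - 6)²/42 = 1
Ellipse with center (3, 6).

(3, 6)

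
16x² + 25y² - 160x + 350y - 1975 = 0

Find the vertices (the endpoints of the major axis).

(-10, -7) and (20, -7)

Collect terms: 16(x² - 10x) + 25(y² + 14y) = 1975
Completing the square gives 16(x - 5)² + 25(y + 7)² = 1975 + 400 + 1225 = 3600.
Divide through by 3600 to get (x - 5)²/225 + (y + 7)²/144 = 1.
Ellipse, center (5, -7), major axis horizontal; a² = 225, b² = 144.
a = 15. Vertices at (h ± a, k).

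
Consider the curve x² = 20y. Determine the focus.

Vertex (0, 0); 4p = 20 so p = 5. Opens up.
Focus is p units from the vertex along the axis: (h, k + p).

(0, 5)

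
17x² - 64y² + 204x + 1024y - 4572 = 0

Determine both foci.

Group the x- and y-terms: 17(x² + 12x) -64(y² - 16y) = 4572
Complete the square in x and y: 17(x + 6)² -64(y - 8)² = 4572 + 612 - 4096 = 1088
Dividing both sides by 1088: (x + 6)²/64 - (y - 8)²/17 = 1
Hyperbola, center (-6, 8), transverse axis horizontal; a² = 64, b² = 17.
c² = a² + b² = 64 + 17 = 81, so c = 9.
Foci lie on the horizontal axis through the center: (h ± c, k).

(-15, 8) and (3, 8)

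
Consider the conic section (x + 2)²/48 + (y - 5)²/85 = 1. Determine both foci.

(-2, 5 - √37) and (-2, 5 + √37)

Center (-2, 5). The larger denominator 85 sits under the y-term, so the major axis is vertical; a² = 85, b² = 48.
c² = a² - b² = 85 - 48 = 37, so c = √37.
Foci lie on the vertical axis through the center: (h, k ± c).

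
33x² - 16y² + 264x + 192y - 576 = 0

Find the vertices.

(-8, 6) and (0, 6)

Group: 33(x² + 8x) -16(y² - 12y) = 576
Complete the square in x and y: 33(x + 4)² -16(y - 6)² = 576 + 528 - 576 = 528
Divide through by 528 to get (x + 4)²/16 - (y - 6)²/33 = 1.
Hyperbola, center (-4, 6), transverse axis horizontal; a² = 16, b² = 33.
a = 4. Vertices at (h ± a, k).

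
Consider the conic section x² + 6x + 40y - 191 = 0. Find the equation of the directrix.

y = 15

Only x is squared. Complete the square in x: (x + 3)² = -40(y - 5).
Vertex (-3, 5); 4p = -40 so p = -10. Opens down.
Directrix is the horizontal line y = k − p = 5 − (-10) = 15.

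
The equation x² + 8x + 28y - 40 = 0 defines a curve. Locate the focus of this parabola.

Only x is squared. Complete the square in x: (x + 4)² = -28(y - 2).
Vertex (-4, 2); 4p = -28 so p = -7. Opens down.
Focus is p units from the vertex along the axis: (h, k + p).

(-4, -5)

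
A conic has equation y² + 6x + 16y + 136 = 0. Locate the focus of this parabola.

(-27/2, -8)

Only y is squared. Complete the square in y: (y + 8)² = -6(x + 12).
Vertex (-12, -8); 4p = -6 so p = -3/2. Opens left.
Focus is p units from the vertex along the axis: (h + p, k).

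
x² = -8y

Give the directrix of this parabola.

Vertex (0, 0); 4p = -8 so p = -2. Opens down.
Directrix is the horizontal line y = k − p = 0 − (-2) = 2.

y = 2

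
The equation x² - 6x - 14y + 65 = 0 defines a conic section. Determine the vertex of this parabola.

(3, 4)

Only x is squared. Complete the square in x: (x - 3)² = 14(y - 4).
Vertex (3, 4); 4p = 14 so p = 7/2. Opens up.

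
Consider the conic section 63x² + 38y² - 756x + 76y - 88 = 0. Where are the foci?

(6, -6) and (6, 4)

Collect terms: 63(x² - 12x) + 38(y² + 2y) = 88
Complete the square in x and y: 63(x - 6)² + 38(y + 1)² = 88 + 2268 + 38 = 2394
Divide by 2394: (x - 6)²/38 + (y + 1)²/63 = 1
Ellipse, center (6, -1), major axis vertical; a² = 63, b² = 38.
c² = a² - b² = 63 - 38 = 25, so c = 5.
Foci lie on the vertical axis through the center: (h, k ± c).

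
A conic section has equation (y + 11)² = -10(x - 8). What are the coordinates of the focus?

(11/2, -11)

Vertex (8, -11); 4p = -10 so p = -5/2. Opens left.
Focus is p units from the vertex along the axis: (h + p, k).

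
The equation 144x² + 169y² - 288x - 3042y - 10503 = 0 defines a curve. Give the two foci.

144(x² - 2x) + 169(y² - 18y) = 10503
Complete the square in x and y: 144(x - 1)² + 169(y - 9)² = 10503 + 144 + 13689 = 24336
Divide by 24336: (x - 1)²/169 + (y - 9)²/144 = 1
Ellipse, center (1, 9), major axis horizontal; a² = 169, b² = 144.
c² = a² - b² = 169 - 144 = 25, so c = 5.
Foci lie on the horizontal axis through the center: (h ± c, k).

(-4, 9) and (6, 9)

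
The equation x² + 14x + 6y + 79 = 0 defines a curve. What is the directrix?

y = -7/2

Only x is squared. Complete the square in x: (x + 7)² = -6(y + 5).
Vertex (-7, -5); 4p = -6 so p = -3/2. Opens down.
Directrix is the horizontal line y = k − p = -5 − (-3/2) = -7/2.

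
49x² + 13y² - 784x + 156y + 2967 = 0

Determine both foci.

Group: 49(x² - 16x) + 13(y² + 12y) = -2967
Complete the square in x and y: 49(x - 8)² + 13(y + 6)² = -2967 + 3136 + 468 = 637
Divide by 637: (x - 8)²/13 + (y + 6)²/49 = 1
Ellipse, center (8, -6), major axis vertical; a² = 49, b² = 13.
c² = a² - b² = 49 - 13 = 36, so c = 6.
Foci lie on the vertical axis through the center: (h, k ± c).

(8, -12) and (8, 0)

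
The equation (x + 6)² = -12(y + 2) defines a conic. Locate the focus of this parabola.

(-6, -5)

Vertex (-6, -2); 4p = -12 so p = -3. Opens down.
Focus is p units from the vertex along the axis: (h, k + p).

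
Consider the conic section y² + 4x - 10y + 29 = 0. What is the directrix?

x = 0

Only y is squared. Complete the square in y: (y - 5)² = -4(x + 1).
Vertex (-1, 5); 4p = -4 so p = -1. Opens left.
Directrix is the vertical line x = h − p = -1 − (-1) = 0.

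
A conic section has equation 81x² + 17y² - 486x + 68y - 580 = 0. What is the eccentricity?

e = 8/9

Collect terms: 81(x² - 6x) + 17(y² + 4y) = 580
Complete the square: 81(x - 3)² + 17(y + 2)² = 580 + 729 + 68 = 1377
Divide through by 1377 to get (x - 3)²/17 + (y + 2)²/81 = 1.
Ellipse, center (3, -2), major axis vertical; a² = 81, b² = 17.
c² = a² - b² = 64, so c = 8.
e = c/a = 8/9.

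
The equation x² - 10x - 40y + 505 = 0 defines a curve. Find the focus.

(5, 22)

Only x is squared. Complete the square in x: (x - 5)² = 40(y - 12).
Vertex (5, 12); 4p = 40 so p = 10. Opens up.
Focus is p units from the vertex along the axis: (h, k + p).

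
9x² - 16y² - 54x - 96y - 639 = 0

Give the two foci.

Rearranging, 9(x² - 6x) -16(y² + 6y) = 639.
9(x - 3)² -16(y + 3)² = 639 + 81 - 144 = 576
Divide by 576: (x - 3)²/64 - (y + 3)²/36 = 1
Hyperbola, center (3, -3), transverse axis horizontal; a² = 64, b² = 36.
c² = a² + b² = 64 + 36 = 100, so c = 10.
Foci lie on the horizontal axis through the center: (h ± c, k).

(-7, -3) and (13, -3)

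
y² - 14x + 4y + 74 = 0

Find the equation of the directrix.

x = 3/2

Only y is squared. Complete the square in y: (y + 2)² = 14(x - 5).
Vertex (5, -2); 4p = 14 so p = 7/2. Opens right.
Directrix is the vertical line x = h − p = 5 − (7/2) = 3/2.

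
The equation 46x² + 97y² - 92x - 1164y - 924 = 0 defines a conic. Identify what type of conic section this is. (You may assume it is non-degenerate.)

ellipse

No xy term. Coefficients of x² and y² are A = 46, C = 97.
A and C have the same sign but A ≠ C ⇒ ellipse.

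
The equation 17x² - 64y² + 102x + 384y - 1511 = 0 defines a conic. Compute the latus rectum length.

Collect terms: 17(x² + 6x) -64(y² - 6y) = 1511
Complete the square: 17(x + 3)² -64(y - 3)² = 1511 + 153 - 576 = 1088
Dividing both sides by 1088: (x + 3)²/64 - (y - 3)²/17 = 1
Hyperbola, center (-3, 3), transverse axis horizontal; a² = 64, b² = 17.
Latus rectum length = 2b²/a = 2·17/8 = 17/4.

17/4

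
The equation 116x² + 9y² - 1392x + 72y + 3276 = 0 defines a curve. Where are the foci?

(6, -4 - √107) and (6, -4 + √107)

Group the x- and y-terms: 116(x² - 12x) + 9(y² + 8y) = -3276
Complete the square: 116(x - 6)² + 9(y + 4)² = -3276 + 4176 + 144 = 1044
Divide through by 1044 to get (x - 6)²/9 + (y + 4)²/116 = 1.
Ellipse, center (6, -4), major axis vertical; a² = 116, b² = 9.
c² = a² - b² = 116 - 9 = 107, so c = √107.
Foci lie on the vertical axis through the center: (h, k ± c).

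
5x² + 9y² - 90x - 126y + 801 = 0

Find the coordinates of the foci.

(7, 7) and (11, 7)

Group the x- and y-terms: 5(x² - 18x) + 9(y² - 14y) = -801
Complete the square: 5(x - 9)² + 9(y - 7)² = -801 + 405 + 441 = 45
Divide by 45: (x - 9)²/9 + (y - 7)²/5 = 1
Ellipse, center (9, 7), major axis horizontal; a² = 9, b² = 5.
c² = a² - b² = 9 - 5 = 4, so c = 2.
Foci lie on the horizontal axis through the center: (h ± c, k).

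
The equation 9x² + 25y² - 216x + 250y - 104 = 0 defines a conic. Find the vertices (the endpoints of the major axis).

(-3, -5) and (27, -5)

Rearranging, 9(x² - 24x) + 25(y² + 10y) = 104.
9(x - 12)² + 25(y + 5)² = 104 + 1296 + 625 = 2025
Dividing both sides by 2025: (x - 12)²/225 + (y + 5)²/81 = 1
Ellipse, center (12, -5), major axis horizontal; a² = 225, b² = 81.
a = 15. Vertices at (h ± a, k).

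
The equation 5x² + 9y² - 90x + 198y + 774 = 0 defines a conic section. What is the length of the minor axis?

8√5

Rearranging, 5(x² - 18x) + 9(y² + 22y) = -774.
Complete the square: 5(x - 9)² + 9(y + 11)² = -774 + 405 + 1089 = 720
Divide through by 720 to get (x - 9)²/144 + (y + 11)²/80 = 1.
Ellipse, center (9, -11), major axis horizontal; a² = 144, b² = 80.
b² = 80 so b = 4√5; the minor axis has length 2b = 8√5.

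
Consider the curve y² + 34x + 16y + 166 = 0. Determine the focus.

(-23/2, -8)

Only y is squared. Complete the square in y: (y + 8)² = -34(x + 3).
Vertex (-3, -8); 4p = -34 so p = -17/2. Opens left.
Focus is p units from the vertex along the axis: (h + p, k).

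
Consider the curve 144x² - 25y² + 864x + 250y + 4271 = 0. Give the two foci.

Group: 144(x² + 6x) -25(y² - 10y) = -4271
Complete the square in x and y: 144(x + 3)² -25(y - 5)² = -4271 + 1296 - 625 = -3600
Divide by -3600: (y - 5)²/144 - (x + 3)²/25 = 1
Hyperbola, center (-3, 5), transverse axis vertical; a² = 144, b² = 25.
c² = a² + b² = 144 + 25 = 169, so c = 13.
Foci lie on the vertical axis through the center: (h, k ± c).

(-3, -8) and (-3, 18)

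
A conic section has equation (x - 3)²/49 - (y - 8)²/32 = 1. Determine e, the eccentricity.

e = 9/7

Center (3, 8). The positive term is the x-term, so the transverse axis is horizontal; a² = 49, b² = 32.
c² = a² + b² = 81, so c = 9.
e = c/a = 9/7.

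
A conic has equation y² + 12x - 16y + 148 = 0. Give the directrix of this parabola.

Only y is squared. Complete the square in y: (y - 8)² = -12(x + 7).
Vertex (-7, 8); 4p = -12 so p = -3. Opens left.
Directrix is the vertical line x = h − p = -7 − (-3) = -4.

x = -4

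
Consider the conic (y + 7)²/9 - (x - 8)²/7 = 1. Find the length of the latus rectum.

14/3

Center (8, -7). The positive term is the y-term, so the transverse axis is vertical; a² = 9, b² = 7.
Latus rectum length = 2b²/a = 2·7/3 = 14/3.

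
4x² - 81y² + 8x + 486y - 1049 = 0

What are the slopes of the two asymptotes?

2/9 and -2/9

4(x² + 2x) -81(y² - 6y) = 1049
4(x + 1)² -81(y - 3)² = 1049 + 4 - 729 = 324
Divide through by 324 to get (x + 1)²/81 - (y - 3)²/4 = 1.
Hyperbola, center (-1, 3), transverse axis horizontal; a² = 81, b² = 4.
For a horizontal hyperbola the asymptotes have slope ±b/a.
Here that is ±2/9.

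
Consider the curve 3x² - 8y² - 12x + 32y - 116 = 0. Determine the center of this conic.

(2, 2)

3(x² - 4x) -8(y² - 4y) = 116
Complete the square in x and y: 3(x - 2)² -8(y - 2)² = 116 + 12 - 32 = 96
Divide through by 96 to get (x - 2)²/32 - (y - 2)²/12 = 1.
Hyperbola with center (2, 2).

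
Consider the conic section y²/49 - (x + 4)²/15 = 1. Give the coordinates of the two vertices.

(-4, -7) and (-4, 7)

Center (-4, 0). The positive term is the y-term, so the transverse axis is vertical; a² = 49, b² = 15.
a = 7. Vertices at (h, k ± a).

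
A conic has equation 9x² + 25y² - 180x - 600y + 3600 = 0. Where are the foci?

(2, 12) and (18, 12)

Collect terms: 9(x² - 20x) + 25(y² - 24y) = -3600
9(x - 10)² + 25(y - 12)² = -3600 + 900 + 3600 = 900
Dividing both sides by 900: (x - 10)²/100 + (y - 12)²/36 = 1
Ellipse, center (10, 12), major axis horizontal; a² = 100, b² = 36.
c² = a² - b² = 100 - 36 = 64, so c = 8.
Foci lie on the horizontal axis through the center: (h ± c, k).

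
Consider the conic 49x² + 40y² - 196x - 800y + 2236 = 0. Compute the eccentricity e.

Group the x- and y-terms: 49(x² - 4x) + 40(y² - 20y) = -2236
Completing the square gives 49(x - 2)² + 40(y - 10)² = -2236 + 196 + 4000 = 1960.
Dividing both sides by 1960: (x - 2)²/40 + (y - 10)²/49 = 1
Ellipse, center (2, 10), major axis vertical; a² = 49, b² = 40.
c² = a² - b² = 9, so c = 3.
e = c/a = 3/7.

e = 3/7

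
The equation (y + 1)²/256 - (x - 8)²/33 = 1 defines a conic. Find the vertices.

(8, -17) and (8, 15)

Center (8, -1). The positive term is the y-term, so the transverse axis is vertical; a² = 256, b² = 33.
a = 16. Vertices at (h, k ± a).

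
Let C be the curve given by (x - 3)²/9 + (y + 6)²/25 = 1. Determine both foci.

(3, -10) and (3, -2)

Center (3, -6). The larger denominator 25 sits under the y-term, so the major axis is vertical; a² = 25, b² = 9.
c² = a² - b² = 25 - 9 = 16, so c = 4.
Foci lie on the vertical axis through the center: (h, k ± c).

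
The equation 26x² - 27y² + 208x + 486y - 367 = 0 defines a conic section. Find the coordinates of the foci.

(-4, 9 - √106) and (-4, 9 + √106)

Collect terms: 26(x² + 8x) -27(y² - 18y) = 367
26(x + 4)² -27(y - 9)² = 367 + 416 - 2187 = -1404
Divide through by -1404 to get (y - 9)²/52 - (x + 4)²/54 = 1.
Hyperbola, center (-4, 9), transverse axis vertical; a² = 52, b² = 54.
c² = a² + b² = 52 + 54 = 106, so c = √106.
Foci lie on the vertical axis through the center: (h, k ± c).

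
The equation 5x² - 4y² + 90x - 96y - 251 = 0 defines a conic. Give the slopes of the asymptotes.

Rearranging, 5(x² + 18x) -4(y² + 24y) = 251.
Complete the square: 5(x + 9)² -4(y + 12)² = 251 + 405 - 576 = 80
Divide through by 80 to get (x + 9)²/16 - (y + 12)²/20 = 1.
Hyperbola, center (-9, -12), transverse axis horizontal; a² = 16, b² = 20.
For a horizontal hyperbola the asymptotes have slope ±b/a.
Here that is ±2√5/4 = ±√5/2.

√5/2 and -√5/2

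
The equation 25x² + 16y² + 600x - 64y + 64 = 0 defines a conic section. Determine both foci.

Group: 25(x² + 24x) + 16(y² - 4y) = -64
Complete the square in x and y: 25(x + 12)² + 16(y - 2)² = -64 + 3600 + 64 = 3600
Divide by 3600: (x + 12)²/144 + (y - 2)²/225 = 1
Ellipse, center (-12, 2), major axis vertical; a² = 225, b² = 144.
c² = a² - b² = 225 - 144 = 81, so c = 9.
Foci lie on the vertical axis through the center: (h, k ± c).

(-12, -7) and (-12, 11)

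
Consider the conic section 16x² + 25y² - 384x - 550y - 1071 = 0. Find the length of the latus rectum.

128/5

Collect terms: 16(x² - 24x) + 25(y² - 22y) = 1071
Complete the square in x and y: 16(x - 12)² + 25(y - 11)² = 1071 + 2304 + 3025 = 6400
Dividing both sides by 6400: (x - 12)²/400 + (y - 11)²/256 = 1
Ellipse, center (12, 11), major axis horizontal; a² = 400, b² = 256.
Latus rectum length = 2b²/a = 2·256/20 = 128/5.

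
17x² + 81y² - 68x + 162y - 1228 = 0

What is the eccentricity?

e = 8/9

Group the x- and y-terms: 17(x² - 4x) + 81(y² + 2y) = 1228
Complete the square: 17(x - 2)² + 81(y + 1)² = 1228 + 68 + 81 = 1377
Divide through by 1377 to get (x - 2)²/81 + (y + 1)²/17 = 1.
Ellipse, center (2, -1), major axis horizontal; a² = 81, b² = 17.
c² = a² - b² = 64, so c = 8.
e = c/a = 8/9.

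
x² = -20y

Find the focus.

(0, -5)

Vertex (0, 0); 4p = -20 so p = -5. Opens down.
Focus is p units from the vertex along the axis: (h, k + p).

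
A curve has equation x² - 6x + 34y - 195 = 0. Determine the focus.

Only x is squared. Complete the square in x: (x - 3)² = -34(y - 6).
Vertex (3, 6); 4p = -34 so p = -17/2. Opens down.
Focus is p units from the vertex along the axis: (h, k + p).

(3, -5/2)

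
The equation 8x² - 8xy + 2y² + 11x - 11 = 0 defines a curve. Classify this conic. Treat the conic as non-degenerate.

parabola

A = 8, B = -8, C = 2.
Discriminant B² − 4AC = (-8)² − 4·8·2 = 0.
B² − 4AC = 0 ⇒ parabola.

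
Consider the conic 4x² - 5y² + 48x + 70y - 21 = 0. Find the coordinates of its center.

(-6, 7)

Group: 4(x² + 12x) -5(y² - 14y) = 21
Complete the square: 4(x + 6)² -5(y - 7)² = 21 + 144 - 245 = -80
Dividing both sides by -80: (y - 7)²/16 - (x + 6)²/20 = 1
Hyperbola with center (-6, 7).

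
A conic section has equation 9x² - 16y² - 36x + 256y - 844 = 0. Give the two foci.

(2, 3) and (2, 13)

9(x² - 4x) -16(y² - 16y) = 844
Complete the square: 9(x - 2)² -16(y - 8)² = 844 + 36 - 1024 = -144
Divide by -144: (y - 8)²/9 - (x - 2)²/16 = 1
Hyperbola, center (2, 8), transverse axis vertical; a² = 9, b² = 16.
c² = a² + b² = 9 + 16 = 25, so c = 5.
Foci lie on the vertical axis through the center: (h, k ± c).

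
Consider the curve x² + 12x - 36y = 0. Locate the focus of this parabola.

(-6, 8)

Only x is squared. Complete the square in x: (x + 6)² = 36(y + 1).
Vertex (-6, -1); 4p = 36 so p = 9. Opens up.
Focus is p units from the vertex along the axis: (h, k + p).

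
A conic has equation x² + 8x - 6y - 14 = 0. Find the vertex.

Only x is squared. Complete the square in x: (x + 4)² = 6(y + 5).
Vertex (-4, -5); 4p = 6 so p = 3/2. Opens up.

(-4, -5)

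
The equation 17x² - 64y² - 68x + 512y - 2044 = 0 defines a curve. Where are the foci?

(-7, 4) and (11, 4)

Rearranging, 17(x² - 4x) -64(y² - 8y) = 2044.
Completing the square gives 17(x - 2)² -64(y - 4)² = 2044 + 68 - 1024 = 1088.
Divide through by 1088 to get (x - 2)²/64 - (y - 4)²/17 = 1.
Hyperbola, center (2, 4), transverse axis horizontal; a² = 64, b² = 17.
c² = a² + b² = 64 + 17 = 81, so c = 9.
Foci lie on the horizontal axis through the center: (h ± c, k).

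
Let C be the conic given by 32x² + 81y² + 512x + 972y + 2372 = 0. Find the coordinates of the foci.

Collect terms: 32(x² + 16x) + 81(y² + 12y) = -2372
Completing the square gives 32(x + 8)² + 81(y + 6)² = -2372 + 2048 + 2916 = 2592.
Divide by 2592: (x + 8)²/81 + (y + 6)²/32 = 1
Ellipse, center (-8, -6), major axis horizontal; a² = 81, b² = 32.
c² = a² - b² = 81 - 32 = 49, so c = 7.
Foci lie on the horizontal axis through the center: (h ± c, k).

(-15, -6) and (-1, -6)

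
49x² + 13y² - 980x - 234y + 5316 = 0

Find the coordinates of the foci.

Collect terms: 49(x² - 20x) + 13(y² - 18y) = -5316
Completing the square gives 49(x - 10)² + 13(y - 9)² = -5316 + 4900 + 1053 = 637.
Dividing both sides by 637: (x - 10)²/13 + (y - 9)²/49 = 1
Ellipse, center (10, 9), major axis vertical; a² = 49, b² = 13.
c² = a² - b² = 49 - 13 = 36, so c = 6.
Foci lie on the vertical axis through the center: (h, k ± c).

(10, 3) and (10, 15)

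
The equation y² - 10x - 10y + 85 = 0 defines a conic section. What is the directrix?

x = 7/2

Only y is squared. Complete the square in y: (y - 5)² = 10(x - 6).
Vertex (6, 5); 4p = 10 so p = 5/2. Opens right.
Directrix is the vertical line x = h − p = 6 − (5/2) = 7/2.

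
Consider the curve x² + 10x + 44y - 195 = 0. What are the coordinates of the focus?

Only x is squared. Complete the square in x: (x + 5)² = -44(y - 5).
Vertex (-5, 5); 4p = -44 so p = -11. Opens down.
Focus is p units from the vertex along the axis: (h, k + p).

(-5, -6)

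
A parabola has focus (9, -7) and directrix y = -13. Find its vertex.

The vertex is the midpoint between the focus and the directrix along the axis of symmetry.
Axis is vertical (directrix is horizontal). Vertex y-coordinate = (-7 + (-13))/2 = -10; x-coordinate = 9.

(9, -10)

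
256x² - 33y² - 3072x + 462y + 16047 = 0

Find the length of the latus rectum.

33/8

256(x² - 12x) -33(y² - 14y) = -16047
Complete the square: 256(x - 6)² -33(y - 7)² = -16047 + 9216 - 1617 = -8448
Dividing both sides by -8448: (y - 7)²/256 - (x - 6)²/33 = 1
Hyperbola, center (6, 7), transverse axis vertical; a² = 256, b² = 33.
Latus rectum length = 2b²/a = 2·33/16 = 33/8.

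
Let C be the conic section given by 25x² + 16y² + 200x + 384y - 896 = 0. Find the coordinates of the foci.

(-4, -21) and (-4, -3)

Rearranging, 25(x² + 8x) + 16(y² + 24y) = 896.
Completing the square gives 25(x + 4)² + 16(y + 12)² = 896 + 400 + 2304 = 3600.
Divide by 3600: (x + 4)²/144 + (y + 12)²/225 = 1
Ellipse, center (-4, -12), major axis vertical; a² = 225, b² = 144.
c² = a² - b² = 225 - 144 = 81, so c = 9.
Foci lie on the vertical axis through the center: (h, k ± c).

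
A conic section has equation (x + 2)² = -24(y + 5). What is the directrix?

y = 1

Vertex (-2, -5); 4p = -24 so p = -6. Opens down.
Directrix is the horizontal line y = k − p = -5 − (-6) = 1.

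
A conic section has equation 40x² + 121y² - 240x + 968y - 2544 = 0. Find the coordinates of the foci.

(-6, -4) and (12, -4)

Collect terms: 40(x² - 6x) + 121(y² + 8y) = 2544
40(x - 3)² + 121(y + 4)² = 2544 + 360 + 1936 = 4840
Divide through by 4840 to get (x - 3)²/121 + (y + 4)²/40 = 1.
Ellipse, center (3, -4), major axis horizontal; a² = 121, b² = 40.
c² = a² - b² = 121 - 40 = 81, so c = 9.
Foci lie on the horizontal axis through the center: (h ± c, k).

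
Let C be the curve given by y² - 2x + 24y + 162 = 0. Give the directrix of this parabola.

x = 17/2

Only y is squared. Complete the square in y: (y + 12)² = 2(x - 9).
Vertex (9, -12); 4p = 2 so p = 1/2. Opens right.
Directrix is the vertical line x = h − p = 9 − (1/2) = 17/2.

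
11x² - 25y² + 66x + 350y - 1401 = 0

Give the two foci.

Group the x- and y-terms: 11(x² + 6x) -25(y² - 14y) = 1401
Complete the square in x and y: 11(x + 3)² -25(y - 7)² = 1401 + 99 - 1225 = 275
Divide by 275: (x + 3)²/25 - (y - 7)²/11 = 1
Hyperbola, center (-3, 7), transverse axis horizontal; a² = 25, b² = 11.
c² = a² + b² = 25 + 11 = 36, so c = 6.
Foci lie on the horizontal axis through the center: (h ± c, k).

(-9, 7) and (3, 7)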